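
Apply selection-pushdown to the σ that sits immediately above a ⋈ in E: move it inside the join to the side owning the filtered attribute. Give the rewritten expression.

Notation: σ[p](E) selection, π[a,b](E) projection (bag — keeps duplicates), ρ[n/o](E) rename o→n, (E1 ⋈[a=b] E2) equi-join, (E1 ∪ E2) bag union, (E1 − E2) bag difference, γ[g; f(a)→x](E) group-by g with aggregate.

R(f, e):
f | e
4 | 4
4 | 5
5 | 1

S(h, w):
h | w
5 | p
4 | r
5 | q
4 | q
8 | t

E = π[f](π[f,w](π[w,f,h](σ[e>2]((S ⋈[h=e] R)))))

σ filters on e, owned by the right side.
E' = π[f](π[f,w](π[w,f,h]((S ⋈[h=e] σ[e>2](R)))))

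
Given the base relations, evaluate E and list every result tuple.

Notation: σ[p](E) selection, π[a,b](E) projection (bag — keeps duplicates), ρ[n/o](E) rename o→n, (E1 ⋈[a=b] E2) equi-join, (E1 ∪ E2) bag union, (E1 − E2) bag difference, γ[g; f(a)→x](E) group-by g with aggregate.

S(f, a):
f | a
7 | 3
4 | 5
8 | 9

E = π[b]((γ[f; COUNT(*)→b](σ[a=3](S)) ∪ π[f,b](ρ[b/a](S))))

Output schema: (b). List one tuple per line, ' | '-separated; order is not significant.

Per-node cardinality:
  S → 3
  σ[a=3](S) → 1
  γ[f; COUNT(*)→b](σ[a=3](S)) → 1
  S → 3
  ρ[b/a](S) → 3
  π[f,b](ρ[b/a](S)) → 3
  (γ[f; COUNT(*)→b](σ[a=3](S)) ∪ π[f,b](ρ[b/a](S))) → 4
  π[b]((γ[f; COUNT(*)→b](σ[a=3](S)) ∪ π[f,b](ρ[b/a](S)))) → 4

== RESULT ==
b
1
3
5
9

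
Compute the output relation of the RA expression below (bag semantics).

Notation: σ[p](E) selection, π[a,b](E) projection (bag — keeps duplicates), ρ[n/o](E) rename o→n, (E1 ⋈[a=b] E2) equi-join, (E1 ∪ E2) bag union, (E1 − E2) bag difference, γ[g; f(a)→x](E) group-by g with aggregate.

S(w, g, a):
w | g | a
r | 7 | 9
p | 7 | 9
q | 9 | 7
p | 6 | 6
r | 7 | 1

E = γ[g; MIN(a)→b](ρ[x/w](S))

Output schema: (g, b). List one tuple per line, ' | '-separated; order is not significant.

Subexpression sizes:
  S → 5
  ρ[x/w](S) → 5
  γ[g; MIN(a)→b](ρ[x/w](S)) → 3

== RESULT ==
g | b
6 | 6
7 | 1
9 | 7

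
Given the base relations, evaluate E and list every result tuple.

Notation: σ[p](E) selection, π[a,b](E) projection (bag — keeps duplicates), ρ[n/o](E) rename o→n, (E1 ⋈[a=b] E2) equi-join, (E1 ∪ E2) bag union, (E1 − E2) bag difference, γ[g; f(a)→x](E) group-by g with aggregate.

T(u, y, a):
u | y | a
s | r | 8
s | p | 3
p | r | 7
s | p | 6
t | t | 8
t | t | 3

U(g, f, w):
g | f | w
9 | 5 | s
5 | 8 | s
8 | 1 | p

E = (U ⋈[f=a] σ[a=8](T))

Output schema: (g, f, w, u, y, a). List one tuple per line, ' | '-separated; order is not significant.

Per-node cardinality:
  U → 3
  T → 6
  σ[a=8](T) → 2
  (U ⋈[f=a] σ[a=8](T)) → 2

== RESULT ==
g | f | w | u | y | a
5 | 8 | s | s | r | 8
5 | 8 | s | t | t | 8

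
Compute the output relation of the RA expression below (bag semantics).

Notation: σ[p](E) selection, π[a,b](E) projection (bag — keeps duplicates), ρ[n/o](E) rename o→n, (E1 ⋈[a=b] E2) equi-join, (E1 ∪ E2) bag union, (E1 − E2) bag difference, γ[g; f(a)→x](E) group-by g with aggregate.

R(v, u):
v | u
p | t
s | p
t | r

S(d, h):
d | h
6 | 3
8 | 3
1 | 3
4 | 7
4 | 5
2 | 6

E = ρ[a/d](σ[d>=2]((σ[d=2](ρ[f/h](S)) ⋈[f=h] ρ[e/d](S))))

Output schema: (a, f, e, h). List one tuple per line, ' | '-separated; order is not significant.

Row counts bottom-up:
  S → 6
  ρ[f/h](S) → 6
  σ[d=2](ρ[f/h](S)) → 1
  S → 6
  ρ[e/d](S) → 6
  (σ[d=2](ρ[f/h](S)) ⋈[f=h] ρ[e/d](S)) → 1
  σ[d>=2]((σ[d=2](ρ[f/h](S)) ⋈[f=h] ρ[e/d](S))) → 1
  ρ[a/d](σ[d>=2]((σ[d=2](ρ[f/h](S)) ⋈[f=h] ρ[e/d](S)))) → 1

== RESULT ==
a | f | e | h
2 | 6 | 2 | 6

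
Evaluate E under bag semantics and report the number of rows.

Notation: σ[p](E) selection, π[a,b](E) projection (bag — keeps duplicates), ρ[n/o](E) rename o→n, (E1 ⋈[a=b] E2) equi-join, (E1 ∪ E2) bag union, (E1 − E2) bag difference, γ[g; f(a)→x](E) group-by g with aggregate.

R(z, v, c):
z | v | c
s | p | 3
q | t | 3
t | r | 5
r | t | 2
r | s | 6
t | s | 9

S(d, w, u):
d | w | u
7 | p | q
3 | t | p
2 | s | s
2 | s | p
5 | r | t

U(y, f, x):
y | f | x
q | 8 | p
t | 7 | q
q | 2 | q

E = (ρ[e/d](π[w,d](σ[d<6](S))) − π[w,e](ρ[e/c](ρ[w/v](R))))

Stepwise |·|:
  S → 5
  σ[d<6](S) → 4
  π[w,d](σ[d<6](S)) → 4
  ρ[e/d](π[w,d](σ[d<6](S))) → 4
  R → 6
  ρ[w/v](R) → 6
  ρ[e/c](ρ[w/v](R)) → 6
  π[w,e](ρ[e/c](ρ[w/v](R))) → 6
  (ρ[e/d](π[w,d](σ[d<6](S))) − π[w,e](ρ[e/c](ρ[w/v](R)))) → 2

|E| = 2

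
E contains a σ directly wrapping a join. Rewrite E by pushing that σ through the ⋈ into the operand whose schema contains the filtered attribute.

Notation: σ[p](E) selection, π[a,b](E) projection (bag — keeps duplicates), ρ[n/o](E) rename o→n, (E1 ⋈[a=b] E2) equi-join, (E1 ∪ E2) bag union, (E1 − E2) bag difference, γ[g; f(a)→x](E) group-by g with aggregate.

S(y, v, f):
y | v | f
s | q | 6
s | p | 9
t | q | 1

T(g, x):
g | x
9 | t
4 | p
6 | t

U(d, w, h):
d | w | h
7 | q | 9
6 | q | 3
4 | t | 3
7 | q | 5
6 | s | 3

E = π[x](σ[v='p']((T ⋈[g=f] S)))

σ filters on v, owned by the right side.
E' = π[x]((T ⋈[g=f] σ[v='p'](S)))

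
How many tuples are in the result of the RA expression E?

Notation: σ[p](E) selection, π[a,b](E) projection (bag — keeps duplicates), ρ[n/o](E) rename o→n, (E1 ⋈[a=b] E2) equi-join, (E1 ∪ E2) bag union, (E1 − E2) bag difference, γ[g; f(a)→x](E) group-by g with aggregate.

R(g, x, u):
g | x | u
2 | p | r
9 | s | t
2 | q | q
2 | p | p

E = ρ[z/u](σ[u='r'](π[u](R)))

Subexpression sizes:
  R → 4
  π[u](R) → 4
  σ[u='r'](π[u](R)) → 1
  ρ[z/u](σ[u='r'](π[u](R))) → 1

|E| = 1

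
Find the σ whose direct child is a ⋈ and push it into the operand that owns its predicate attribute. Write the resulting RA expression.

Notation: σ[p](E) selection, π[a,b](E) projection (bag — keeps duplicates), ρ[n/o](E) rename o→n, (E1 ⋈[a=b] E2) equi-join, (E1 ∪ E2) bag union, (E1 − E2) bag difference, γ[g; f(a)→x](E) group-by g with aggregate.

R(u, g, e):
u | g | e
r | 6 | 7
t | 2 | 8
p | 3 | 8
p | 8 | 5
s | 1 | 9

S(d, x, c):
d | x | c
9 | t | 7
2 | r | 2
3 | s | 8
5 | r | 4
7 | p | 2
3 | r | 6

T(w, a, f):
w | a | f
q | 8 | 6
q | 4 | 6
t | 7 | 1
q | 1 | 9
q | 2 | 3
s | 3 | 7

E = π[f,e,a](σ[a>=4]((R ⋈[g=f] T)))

σ filters on a, owned by the right side.
E' = π[f,e,a]((R ⋈[g=f] σ[a>=4](T)))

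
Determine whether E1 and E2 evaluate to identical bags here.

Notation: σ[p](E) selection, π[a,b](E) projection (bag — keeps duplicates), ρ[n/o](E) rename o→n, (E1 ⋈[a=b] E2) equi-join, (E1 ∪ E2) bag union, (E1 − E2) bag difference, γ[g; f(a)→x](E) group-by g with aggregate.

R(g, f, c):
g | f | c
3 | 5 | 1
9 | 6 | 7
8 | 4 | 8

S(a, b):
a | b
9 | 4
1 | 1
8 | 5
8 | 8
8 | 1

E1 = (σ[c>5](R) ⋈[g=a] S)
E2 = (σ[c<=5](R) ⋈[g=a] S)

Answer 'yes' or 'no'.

E1 per-node cardinality:
  R → 3
  σ[c>5](R) → 2
  S → 5
  (σ[c>5](R) ⋈[g=a] S) → 4
E2 per-node cardinality:
  R → 3
  σ[c<=5](R) → 1
  S → 5
  (σ[c<=5](R) ⋈[g=a] S) → 0

E1 result:
g | f | c | a | b
8 | 4 | 8 | 8 | 1
8 | 4 | 8 | 8 | 5
8 | 4 | 8 | 8 | 8
9 | 6 | 7 | 9 | 4
E2 result:
g | f | c | a | b
(0 rows)
Witness: (8, 4, 8, 8, 8) appears 1× in E1 but 0× in E2.

no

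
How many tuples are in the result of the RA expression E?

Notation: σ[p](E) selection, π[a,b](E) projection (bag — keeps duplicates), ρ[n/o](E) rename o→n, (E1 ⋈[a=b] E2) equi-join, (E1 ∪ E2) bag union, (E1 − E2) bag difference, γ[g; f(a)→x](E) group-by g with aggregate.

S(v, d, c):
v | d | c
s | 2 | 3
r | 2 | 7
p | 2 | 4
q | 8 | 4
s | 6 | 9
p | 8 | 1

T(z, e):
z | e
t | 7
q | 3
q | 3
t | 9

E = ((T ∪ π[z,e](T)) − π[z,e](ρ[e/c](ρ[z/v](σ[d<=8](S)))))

Row counts bottom-up:
  T → 4
  T → 4
  π[z,e](T) → 4
  (T ∪ π[z,e](T)) → 8
  S → 6
  σ[d<=8](S) → 6
  ρ[z/v](σ[d<=8](S)) → 6
  ρ[e/c](ρ[z/v](σ[d<=8](S))) → 6
  π[z,e](ρ[e/c](ρ[z/v](σ[d<=8](S)))) → 6
  ((T ∪ π[z,e](T)) − π[z,e](ρ[e/c](ρ[z/v](σ[d<=8](S))))) → 8

|E| = 8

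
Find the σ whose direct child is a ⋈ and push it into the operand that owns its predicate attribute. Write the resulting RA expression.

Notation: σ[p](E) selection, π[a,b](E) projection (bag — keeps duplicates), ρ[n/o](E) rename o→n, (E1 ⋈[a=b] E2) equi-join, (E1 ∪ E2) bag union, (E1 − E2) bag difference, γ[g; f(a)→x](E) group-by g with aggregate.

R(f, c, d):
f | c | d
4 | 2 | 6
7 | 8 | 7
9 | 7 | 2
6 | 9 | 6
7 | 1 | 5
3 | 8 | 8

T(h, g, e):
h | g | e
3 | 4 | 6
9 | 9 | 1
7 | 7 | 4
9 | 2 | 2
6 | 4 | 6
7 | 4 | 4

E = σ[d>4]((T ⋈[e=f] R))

σ filters on d, owned by the right side.
E' = (T ⋈[e=f] σ[d>4](R))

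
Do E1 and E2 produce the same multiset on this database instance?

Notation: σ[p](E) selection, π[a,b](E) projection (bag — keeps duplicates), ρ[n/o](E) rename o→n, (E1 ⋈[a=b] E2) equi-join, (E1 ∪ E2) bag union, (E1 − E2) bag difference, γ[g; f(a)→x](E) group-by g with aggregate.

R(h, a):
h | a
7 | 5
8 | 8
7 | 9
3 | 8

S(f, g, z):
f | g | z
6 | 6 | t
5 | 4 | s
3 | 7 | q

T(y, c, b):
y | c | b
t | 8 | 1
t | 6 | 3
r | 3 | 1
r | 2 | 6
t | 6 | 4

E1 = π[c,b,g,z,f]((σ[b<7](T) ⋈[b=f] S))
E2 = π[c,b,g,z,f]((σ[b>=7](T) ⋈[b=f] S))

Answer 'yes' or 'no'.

E1 per-node cardinality:
  T → 5
  σ[b<7](T) → 5
  S → 3
  (σ[b<7](T) ⋈[b=f] S) → 2
  π[c,b,g,z,f]((σ[b<7](T) ⋈[b=f] S)) → 2
E2 per-node cardinality:
  T → 5
  σ[b>=7](T) → 0
  S → 3
  (σ[b>=7](T) ⋈[b=f] S) → 0
  π[c,b,g,z,f]((σ[b>=7](T) ⋈[b=f] S)) → 0

E1 result:
c | b | g | z | f
2 | 6 | 6 | t | 6
6 | 3 | 7 | q | 3
E2 result:
c | b | g | z | f
(0 rows)
Witness: (2, 6, 6, 't', 6) appears 1× in E1 but 0× in E2.

no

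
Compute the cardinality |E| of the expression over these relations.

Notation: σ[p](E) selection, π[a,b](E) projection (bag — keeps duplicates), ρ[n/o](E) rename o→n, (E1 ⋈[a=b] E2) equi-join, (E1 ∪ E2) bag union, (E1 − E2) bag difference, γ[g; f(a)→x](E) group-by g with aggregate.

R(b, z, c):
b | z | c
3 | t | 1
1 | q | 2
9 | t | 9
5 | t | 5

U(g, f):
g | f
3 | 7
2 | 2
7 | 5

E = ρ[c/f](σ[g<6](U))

Stepwise |·|:
  U → 3
  σ[g<6](U) → 2
  ρ[c/f](σ[g<6](U)) → 2

|E| = 2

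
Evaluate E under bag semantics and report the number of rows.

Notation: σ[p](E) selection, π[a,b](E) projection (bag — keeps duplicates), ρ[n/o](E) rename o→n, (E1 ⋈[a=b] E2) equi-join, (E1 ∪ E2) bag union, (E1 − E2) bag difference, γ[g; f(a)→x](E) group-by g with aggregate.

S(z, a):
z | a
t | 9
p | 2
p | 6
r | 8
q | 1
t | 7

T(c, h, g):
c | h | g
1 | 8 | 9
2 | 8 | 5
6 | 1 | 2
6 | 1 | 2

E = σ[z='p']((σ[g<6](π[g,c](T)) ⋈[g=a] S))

Row counts bottom-up:
  T → 4
  π[g,c](T) → 4
  σ[g<6](π[g,c](T)) → 3
  S → 6
  (σ[g<6](π[g,c](T)) ⋈[g=a] S) → 2
  σ[z='p']((σ[g<6](π[g,c](T)) ⋈[g=a] S)) → 2

|E| = 2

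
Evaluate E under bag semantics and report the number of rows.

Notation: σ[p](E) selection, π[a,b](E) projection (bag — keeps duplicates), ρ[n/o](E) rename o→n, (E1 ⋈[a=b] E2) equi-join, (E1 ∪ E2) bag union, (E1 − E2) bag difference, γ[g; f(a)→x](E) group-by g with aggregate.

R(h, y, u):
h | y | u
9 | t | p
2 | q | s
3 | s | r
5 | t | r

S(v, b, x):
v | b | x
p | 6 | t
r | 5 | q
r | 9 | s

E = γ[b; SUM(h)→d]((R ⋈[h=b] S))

Subexpression sizes:
  R → 4
  S → 3
  (R ⋈[h=b] S) → 2
  γ[b; SUM(h)→d]((R ⋈[h=b] S)) → 2

|E| = 2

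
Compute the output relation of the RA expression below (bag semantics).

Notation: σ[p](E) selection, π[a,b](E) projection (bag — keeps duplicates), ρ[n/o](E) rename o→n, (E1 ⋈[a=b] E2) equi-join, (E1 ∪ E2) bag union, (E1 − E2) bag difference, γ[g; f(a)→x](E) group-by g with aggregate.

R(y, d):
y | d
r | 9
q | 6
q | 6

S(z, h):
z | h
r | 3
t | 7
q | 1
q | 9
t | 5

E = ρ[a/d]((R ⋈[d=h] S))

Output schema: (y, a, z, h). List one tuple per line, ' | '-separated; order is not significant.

Subexpression sizes:
  R → 3
  S → 5
  (R ⋈[d=h] S) → 1
  ρ[a/d]((R ⋈[d=h] S)) → 1

== RESULT ==
y | a | z | h
r | 9 | q | 9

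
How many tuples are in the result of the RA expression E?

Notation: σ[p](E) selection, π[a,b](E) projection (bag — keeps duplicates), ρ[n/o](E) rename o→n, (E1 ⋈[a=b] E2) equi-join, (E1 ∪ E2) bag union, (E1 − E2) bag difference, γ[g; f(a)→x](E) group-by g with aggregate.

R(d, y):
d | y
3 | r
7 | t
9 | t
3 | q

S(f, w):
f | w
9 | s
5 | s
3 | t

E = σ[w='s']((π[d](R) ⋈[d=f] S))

Per-node cardinality:
  R → 4
  π[d](R) → 4
  S → 3
  (π[d](R) ⋈[d=f] S) → 3
  σ[w='s']((π[d](R) ⋈[d=f] S)) → 1

|E| = 1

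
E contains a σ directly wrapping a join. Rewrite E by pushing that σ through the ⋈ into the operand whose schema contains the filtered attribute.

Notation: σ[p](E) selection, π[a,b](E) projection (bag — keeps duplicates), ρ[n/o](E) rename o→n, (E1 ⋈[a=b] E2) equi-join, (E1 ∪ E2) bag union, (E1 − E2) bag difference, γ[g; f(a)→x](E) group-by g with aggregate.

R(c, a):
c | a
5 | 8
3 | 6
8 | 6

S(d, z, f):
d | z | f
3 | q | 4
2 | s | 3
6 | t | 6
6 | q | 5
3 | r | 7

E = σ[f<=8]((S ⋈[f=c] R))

σ filters on f, owned by the left side.
E' = (σ[f<=8](S) ⋈[f=c] R)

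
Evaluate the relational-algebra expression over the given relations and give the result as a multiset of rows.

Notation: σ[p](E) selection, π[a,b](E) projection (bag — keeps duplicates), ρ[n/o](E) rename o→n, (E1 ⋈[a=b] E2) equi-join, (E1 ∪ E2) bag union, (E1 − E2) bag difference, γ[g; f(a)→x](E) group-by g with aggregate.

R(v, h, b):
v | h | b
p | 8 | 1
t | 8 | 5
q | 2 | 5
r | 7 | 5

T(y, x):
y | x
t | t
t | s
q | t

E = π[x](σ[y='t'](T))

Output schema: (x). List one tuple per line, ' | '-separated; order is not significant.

Subexpression sizes:
  T → 3
  σ[y='t'](T) → 2
  π[x](σ[y='t'](T)) → 2

== RESULT ==
x
s
t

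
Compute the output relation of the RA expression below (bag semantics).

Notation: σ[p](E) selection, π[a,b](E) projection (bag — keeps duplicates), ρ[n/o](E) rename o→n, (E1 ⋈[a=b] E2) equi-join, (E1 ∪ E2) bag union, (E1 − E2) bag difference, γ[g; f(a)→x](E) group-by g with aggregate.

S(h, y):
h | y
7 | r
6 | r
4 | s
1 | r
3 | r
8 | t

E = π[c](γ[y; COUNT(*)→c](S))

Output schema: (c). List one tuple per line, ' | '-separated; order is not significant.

Row counts bottom-up:
  S → 6
  γ[y; COUNT(*)→c](S) → 3
  π[c](γ[y; COUNT(*)→c](S)) → 3

== RESULT ==
c
1
1
4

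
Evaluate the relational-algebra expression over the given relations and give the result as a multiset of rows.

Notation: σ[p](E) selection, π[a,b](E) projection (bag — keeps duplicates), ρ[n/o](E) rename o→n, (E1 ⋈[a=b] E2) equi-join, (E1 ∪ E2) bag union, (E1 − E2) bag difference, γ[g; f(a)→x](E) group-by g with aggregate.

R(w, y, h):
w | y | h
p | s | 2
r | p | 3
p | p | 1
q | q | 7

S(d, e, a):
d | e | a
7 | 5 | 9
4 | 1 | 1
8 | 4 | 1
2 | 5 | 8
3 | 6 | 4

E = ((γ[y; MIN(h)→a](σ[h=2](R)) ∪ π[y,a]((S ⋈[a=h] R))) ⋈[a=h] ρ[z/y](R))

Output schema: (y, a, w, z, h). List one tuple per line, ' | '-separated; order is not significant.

Stepwise |·|:
  R → 4
  σ[h=2](R) → 1
  γ[y; MIN(h)→a](σ[h=2](R)) → 1
  S → 5
  R → 4
  (S ⋈[a=h] R) → 2
  π[y,a]((S ⋈[a=h] R)) → 2
  (γ[y; MIN(h)→a](σ[h=2](R)) ∪ π[y,a]((S ⋈[a=h] R))) → 3
  R → 4
  ρ[z/y](R) → 4
  ((γ[y; MIN(h)→a](σ[h=2](R)) ∪ π[y,a]((S ⋈[a=h] R))) ⋈[a=h] ρ[z/y](R)) → 3

== RESULT ==
y | a | w | z | h
p | 1 | p | p | 1
p | 1 | p | p | 1
s | 2 | p | s | 2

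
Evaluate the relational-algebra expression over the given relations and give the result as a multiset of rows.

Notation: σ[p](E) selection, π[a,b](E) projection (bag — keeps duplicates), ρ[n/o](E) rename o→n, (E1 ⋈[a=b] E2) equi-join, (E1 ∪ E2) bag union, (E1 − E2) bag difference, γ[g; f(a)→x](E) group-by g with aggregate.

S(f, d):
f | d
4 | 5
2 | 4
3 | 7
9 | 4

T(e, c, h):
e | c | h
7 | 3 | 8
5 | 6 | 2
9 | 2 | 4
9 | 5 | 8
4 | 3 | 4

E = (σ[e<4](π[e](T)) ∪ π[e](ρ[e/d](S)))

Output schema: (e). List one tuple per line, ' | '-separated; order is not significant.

Row counts bottom-up:
  T → 5
  π[e](T) → 5
  σ[e<4](π[e](T)) → 0
  S → 4
  ρ[e/d](S) → 4
  π[e](ρ[e/d](S)) → 4
  (σ[e<4](π[e](T)) ∪ π[e](ρ[e/d](S))) → 4

== RESULT ==
e
4
4
5
7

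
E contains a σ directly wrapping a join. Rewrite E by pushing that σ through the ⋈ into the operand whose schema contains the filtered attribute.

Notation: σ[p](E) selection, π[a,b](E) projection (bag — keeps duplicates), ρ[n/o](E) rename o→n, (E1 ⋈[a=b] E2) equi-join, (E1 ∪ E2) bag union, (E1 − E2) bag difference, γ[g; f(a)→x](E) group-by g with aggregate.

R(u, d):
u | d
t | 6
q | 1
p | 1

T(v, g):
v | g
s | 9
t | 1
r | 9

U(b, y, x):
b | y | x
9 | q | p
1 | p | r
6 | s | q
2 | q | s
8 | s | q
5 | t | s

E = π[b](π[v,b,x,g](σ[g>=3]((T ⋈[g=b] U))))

σ filters on g, owned by the left side.
E' = π[b](π[v,b,x,g]((σ[g>=3](T) ⋈[g=b] U)))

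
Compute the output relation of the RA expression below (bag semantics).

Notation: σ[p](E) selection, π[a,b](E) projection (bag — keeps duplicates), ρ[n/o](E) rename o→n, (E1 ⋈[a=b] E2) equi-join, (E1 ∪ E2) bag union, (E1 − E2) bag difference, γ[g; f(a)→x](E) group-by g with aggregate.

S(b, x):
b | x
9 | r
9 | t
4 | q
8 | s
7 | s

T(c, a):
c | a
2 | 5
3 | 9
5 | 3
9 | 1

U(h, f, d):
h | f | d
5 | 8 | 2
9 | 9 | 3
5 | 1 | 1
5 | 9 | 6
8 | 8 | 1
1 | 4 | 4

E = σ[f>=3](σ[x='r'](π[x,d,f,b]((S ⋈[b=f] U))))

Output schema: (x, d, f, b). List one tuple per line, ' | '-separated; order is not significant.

Subexpression sizes:
  S → 5
  U → 6
  (S ⋈[b=f] U) → 7
  π[x,d,f,b]((S ⋈[b=f] U)) → 7
  σ[x='r'](π[x,d,f,b]((S ⋈[b=f] U))) → 2
  σ[f>=3](σ[x='r'](π[x,d,f,b]((S ⋈[b=f] U)))) → 2

== RESULT ==
x | d | f | b
r | 3 | 9 | 9
r | 6 | 9 | 9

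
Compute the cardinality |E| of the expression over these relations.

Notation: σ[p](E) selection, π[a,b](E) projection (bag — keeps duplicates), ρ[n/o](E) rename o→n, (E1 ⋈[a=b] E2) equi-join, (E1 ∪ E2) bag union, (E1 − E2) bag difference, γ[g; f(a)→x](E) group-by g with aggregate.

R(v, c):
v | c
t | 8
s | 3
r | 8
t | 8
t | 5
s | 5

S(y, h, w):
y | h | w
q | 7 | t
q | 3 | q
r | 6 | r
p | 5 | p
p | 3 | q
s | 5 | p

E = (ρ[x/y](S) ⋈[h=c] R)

Per-node cardinality:
  S → 6
  ρ[x/y](S) → 6
  R → 6
  (ρ[x/y](S) ⋈[h=c] R) → 6

|E| = 6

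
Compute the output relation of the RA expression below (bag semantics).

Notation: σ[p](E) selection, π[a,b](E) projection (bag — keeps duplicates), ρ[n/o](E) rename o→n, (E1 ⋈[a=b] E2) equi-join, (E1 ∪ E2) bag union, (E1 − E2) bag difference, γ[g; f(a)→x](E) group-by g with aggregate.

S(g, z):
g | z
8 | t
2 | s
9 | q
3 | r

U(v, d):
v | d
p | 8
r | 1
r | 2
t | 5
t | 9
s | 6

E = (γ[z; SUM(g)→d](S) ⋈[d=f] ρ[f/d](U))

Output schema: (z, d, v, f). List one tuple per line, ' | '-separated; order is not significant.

Stepwise |·|:
  S → 4
  γ[z; SUM(g)→d](S) → 4
  U → 6
  ρ[f/d](U) → 6
  (γ[z; SUM(g)→d](S) ⋈[d=f] ρ[f/d](U)) → 3

== RESULT ==
z | d | v | f
q | 9 | t | 9
s | 2 | r | 2
t | 8 | p | 8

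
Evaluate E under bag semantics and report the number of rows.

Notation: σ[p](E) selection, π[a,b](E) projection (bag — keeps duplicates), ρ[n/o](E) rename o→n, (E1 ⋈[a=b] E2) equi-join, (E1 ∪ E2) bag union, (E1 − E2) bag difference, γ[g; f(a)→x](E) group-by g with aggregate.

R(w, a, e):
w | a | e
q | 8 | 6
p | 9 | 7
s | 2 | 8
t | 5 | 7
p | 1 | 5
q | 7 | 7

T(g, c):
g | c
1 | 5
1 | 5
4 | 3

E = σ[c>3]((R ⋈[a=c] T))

Per-node cardinality:
  R → 6
  T → 3
  (R ⋈[a=c] T) → 2
  σ[c>3]((R ⋈[a=c] T)) → 2

|E| = 2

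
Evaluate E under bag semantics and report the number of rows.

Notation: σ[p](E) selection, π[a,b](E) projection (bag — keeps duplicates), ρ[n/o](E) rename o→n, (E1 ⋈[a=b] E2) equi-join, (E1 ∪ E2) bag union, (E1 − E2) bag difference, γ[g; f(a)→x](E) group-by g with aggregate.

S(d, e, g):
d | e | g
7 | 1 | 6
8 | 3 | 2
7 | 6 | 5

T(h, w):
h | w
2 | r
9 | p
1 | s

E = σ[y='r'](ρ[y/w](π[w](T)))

Stepwise |·|:
  T → 3
  π[w](T) → 3
  ρ[y/w](π[w](T)) → 3
  σ[y='r'](ρ[y/w](π[w](T))) → 1

|E| = 1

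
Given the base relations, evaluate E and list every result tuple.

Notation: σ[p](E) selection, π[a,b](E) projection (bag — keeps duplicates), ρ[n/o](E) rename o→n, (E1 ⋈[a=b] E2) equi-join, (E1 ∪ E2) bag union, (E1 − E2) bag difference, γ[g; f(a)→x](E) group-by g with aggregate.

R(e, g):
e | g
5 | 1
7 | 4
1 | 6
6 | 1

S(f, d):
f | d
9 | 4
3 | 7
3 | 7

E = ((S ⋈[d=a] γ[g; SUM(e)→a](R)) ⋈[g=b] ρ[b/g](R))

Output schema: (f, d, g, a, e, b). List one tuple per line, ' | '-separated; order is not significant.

Row counts bottom-up:
  S → 3
  R → 4
  γ[g; SUM(e)→a](R) → 3
  (S ⋈[d=a] γ[g; SUM(e)→a](R)) → 2
  R → 4
  ρ[b/g](R) → 4
  ((S ⋈[d=a] γ[g; SUM(e)→a](R)) ⋈[g=b] ρ[b/g](R)) → 2

== RESULT ==
f | d | g | a | e | b
3 | 7 | 4 | 7 | 7 | 4
3 | 7 | 4 | 7 | 7 | 4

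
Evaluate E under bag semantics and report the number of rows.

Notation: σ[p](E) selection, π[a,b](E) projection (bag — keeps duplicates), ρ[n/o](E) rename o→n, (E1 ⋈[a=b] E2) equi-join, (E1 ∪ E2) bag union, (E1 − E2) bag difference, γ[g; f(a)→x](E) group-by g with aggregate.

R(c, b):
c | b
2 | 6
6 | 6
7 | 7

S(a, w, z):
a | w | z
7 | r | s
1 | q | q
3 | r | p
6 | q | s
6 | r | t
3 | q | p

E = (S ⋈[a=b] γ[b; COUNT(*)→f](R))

Subexpression sizes:
  S → 6
  R → 3
  γ[b; COUNT(*)→f](R) → 2
  (S ⋈[a=b] γ[b; COUNT(*)→f](R)) → 3

|E| = 3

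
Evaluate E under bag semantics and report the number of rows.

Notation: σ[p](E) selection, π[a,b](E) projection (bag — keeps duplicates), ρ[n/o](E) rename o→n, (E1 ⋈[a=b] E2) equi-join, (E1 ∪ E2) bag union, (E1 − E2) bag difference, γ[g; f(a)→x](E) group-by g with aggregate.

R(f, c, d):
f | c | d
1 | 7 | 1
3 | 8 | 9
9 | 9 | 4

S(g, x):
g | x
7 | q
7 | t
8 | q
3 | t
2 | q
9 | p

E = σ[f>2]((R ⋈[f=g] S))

Per-node cardinality:
  R → 3
  S → 6
  (R ⋈[f=g] S) → 2
  σ[f>2]((R ⋈[f=g] S)) → 2

|E| = 2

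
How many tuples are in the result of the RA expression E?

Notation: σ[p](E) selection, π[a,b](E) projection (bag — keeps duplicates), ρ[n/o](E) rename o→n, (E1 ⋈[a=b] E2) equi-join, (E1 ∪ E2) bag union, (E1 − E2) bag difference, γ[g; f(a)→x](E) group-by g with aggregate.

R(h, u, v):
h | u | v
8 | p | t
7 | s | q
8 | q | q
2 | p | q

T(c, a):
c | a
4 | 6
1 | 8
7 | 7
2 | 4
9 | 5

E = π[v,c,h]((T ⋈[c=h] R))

Stepwise |·|:
  T → 5
  R → 4
  (T ⋈[c=h] R) → 2
  π[v,c,h]((T ⋈[c=h] R)) → 2

|E| = 2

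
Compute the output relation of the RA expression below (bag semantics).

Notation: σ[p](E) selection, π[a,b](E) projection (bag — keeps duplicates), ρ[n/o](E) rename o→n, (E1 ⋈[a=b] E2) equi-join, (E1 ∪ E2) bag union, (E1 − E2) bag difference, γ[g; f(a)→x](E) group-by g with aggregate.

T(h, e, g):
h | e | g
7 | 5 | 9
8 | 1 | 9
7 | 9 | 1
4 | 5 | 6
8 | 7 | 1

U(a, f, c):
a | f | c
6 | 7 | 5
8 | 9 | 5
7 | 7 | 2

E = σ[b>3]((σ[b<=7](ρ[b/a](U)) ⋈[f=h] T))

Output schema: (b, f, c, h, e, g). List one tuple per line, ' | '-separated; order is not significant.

Stepwise |·|:
  U → 3
  ρ[b/a](U) → 3
  σ[b<=7](ρ[b/a](U)) → 2
  T → 5
  (σ[b<=7](ρ[b/a](U)) ⋈[f=h] T) → 4
  σ[b>3]((σ[b<=7](ρ[b/a](U)) ⋈[f=h] T)) → 4

== RESULT ==
b | f | c | h | e | g
6 | 7 | 5 | 7 | 5 | 9
6 | 7 | 5 | 7 | 9 | 1
7 | 7 | 2 | 7 | 5 | 9
7 | 7 | 2 | 7 | 9 | 1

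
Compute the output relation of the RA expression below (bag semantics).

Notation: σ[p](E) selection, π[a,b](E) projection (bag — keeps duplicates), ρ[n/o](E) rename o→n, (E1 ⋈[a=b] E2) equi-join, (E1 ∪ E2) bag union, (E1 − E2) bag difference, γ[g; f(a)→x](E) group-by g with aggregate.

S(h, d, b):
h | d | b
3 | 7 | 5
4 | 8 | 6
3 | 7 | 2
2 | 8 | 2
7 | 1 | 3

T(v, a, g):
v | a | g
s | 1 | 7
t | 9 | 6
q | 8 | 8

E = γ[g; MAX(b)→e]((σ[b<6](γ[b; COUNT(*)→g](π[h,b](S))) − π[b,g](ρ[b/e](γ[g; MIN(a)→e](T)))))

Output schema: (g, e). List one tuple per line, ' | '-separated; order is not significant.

Row counts bottom-up:
  S → 5
  π[h,b](S) → 5
  γ[b; COUNT(*)→g](π[h,b](S)) → 4
  σ[b<6](γ[b; COUNT(*)→g](π[h,b](S))) → 3
  T → 3
  γ[g; MIN(a)→e](T) → 3
  ρ[b/e](γ[g; MIN(a)→e](T)) → 3
  π[b,g](ρ[b/e](γ[g; MIN(a)→e](T))) → 3
  (σ[b<6](γ[b; COUNT(*)→g](π[h,b](S))) − π[b,g](ρ[b/e](γ[g; MIN(a)→e](T)))) → 3
  γ[g; MAX(b)→e]((σ[b<6](γ[b; COUNT(*)→g](π[h,b](S))) − π[b,g](ρ[b/e](γ[g; MIN(a)→e](T))))) → 2

== RESULT ==
g | e
1 | 5
2 | 2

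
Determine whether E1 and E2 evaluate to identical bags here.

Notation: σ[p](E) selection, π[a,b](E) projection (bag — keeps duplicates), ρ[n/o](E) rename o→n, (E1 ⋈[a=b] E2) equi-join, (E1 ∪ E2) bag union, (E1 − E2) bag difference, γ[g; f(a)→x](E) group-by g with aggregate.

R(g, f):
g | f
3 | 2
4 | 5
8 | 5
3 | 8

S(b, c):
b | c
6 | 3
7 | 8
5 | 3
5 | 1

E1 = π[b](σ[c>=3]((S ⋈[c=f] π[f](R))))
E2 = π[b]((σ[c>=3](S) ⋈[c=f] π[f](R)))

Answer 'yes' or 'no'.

E1 row counts bottom-up:
  S → 4
  R → 4
  π[f](R) → 4
  (S ⋈[c=f] π[f](R)) → 1
  σ[c>=3]((S ⋈[c=f] π[f](R))) → 1
  π[b](σ[c>=3]((S ⋈[c=f] π[f](R)))) → 1
E2 row counts bottom-up:
  S → 4
  σ[c>=3](S) → 3
  R → 4
  π[f](R) → 4
  (σ[c>=3](S) ⋈[c=f] π[f](R)) → 1
  π[b]((σ[c>=3](S) ⋈[c=f] π[f](R))) → 1

E1 and E2 produce the same multiset:
b
7

yes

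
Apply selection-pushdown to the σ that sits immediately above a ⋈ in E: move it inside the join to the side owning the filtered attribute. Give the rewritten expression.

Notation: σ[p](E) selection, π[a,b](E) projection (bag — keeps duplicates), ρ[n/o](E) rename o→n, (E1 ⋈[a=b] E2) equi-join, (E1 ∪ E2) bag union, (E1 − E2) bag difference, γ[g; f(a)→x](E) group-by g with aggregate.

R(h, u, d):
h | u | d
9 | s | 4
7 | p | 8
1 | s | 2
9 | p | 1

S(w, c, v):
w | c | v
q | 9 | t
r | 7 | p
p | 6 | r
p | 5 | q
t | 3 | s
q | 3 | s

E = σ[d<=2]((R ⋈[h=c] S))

σ filters on d, owned by the left side.
E' = (σ[d<=2](R) ⋈[h=c] S)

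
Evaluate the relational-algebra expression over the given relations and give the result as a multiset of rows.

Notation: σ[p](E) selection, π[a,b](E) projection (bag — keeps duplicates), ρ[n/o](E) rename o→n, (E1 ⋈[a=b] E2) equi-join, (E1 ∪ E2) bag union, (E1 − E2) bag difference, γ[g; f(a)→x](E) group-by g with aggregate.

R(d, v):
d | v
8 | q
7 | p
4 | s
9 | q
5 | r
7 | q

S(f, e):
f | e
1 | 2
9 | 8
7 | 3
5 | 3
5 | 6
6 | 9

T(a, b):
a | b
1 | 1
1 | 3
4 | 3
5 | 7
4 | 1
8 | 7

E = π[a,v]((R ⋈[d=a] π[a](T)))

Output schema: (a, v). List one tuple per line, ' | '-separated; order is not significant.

Per-node cardinality:
  R → 6
  T → 6
  π[a](T) → 6
  (R ⋈[d=a] π[a](T)) → 4
  π[a,v]((R ⋈[d=a] π[a](T))) → 4

== RESULT ==
a | v
4 | s
4 | s
5 | r
8 | q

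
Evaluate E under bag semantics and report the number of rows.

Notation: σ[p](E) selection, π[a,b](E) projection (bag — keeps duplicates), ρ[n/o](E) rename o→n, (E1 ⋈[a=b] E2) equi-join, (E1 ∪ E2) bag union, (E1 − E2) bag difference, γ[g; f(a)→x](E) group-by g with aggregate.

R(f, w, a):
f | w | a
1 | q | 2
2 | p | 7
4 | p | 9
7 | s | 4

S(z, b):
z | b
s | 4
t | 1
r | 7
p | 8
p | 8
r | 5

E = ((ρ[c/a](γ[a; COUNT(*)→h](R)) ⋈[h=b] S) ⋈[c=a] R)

Row counts bottom-up:
  R → 4
  γ[a; COUNT(*)→h](R) → 4
  ρ[c/a](γ[a; COUNT(*)→h](R)) → 4
  S → 6
  (ρ[c/a](γ[a; COUNT(*)→h](R)) ⋈[h=b] S) → 4
  R → 4
  ((ρ[c/a](γ[a; COUNT(*)→h](R)) ⋈[h=b] S) ⋈[c=a] R) → 4

|E| = 4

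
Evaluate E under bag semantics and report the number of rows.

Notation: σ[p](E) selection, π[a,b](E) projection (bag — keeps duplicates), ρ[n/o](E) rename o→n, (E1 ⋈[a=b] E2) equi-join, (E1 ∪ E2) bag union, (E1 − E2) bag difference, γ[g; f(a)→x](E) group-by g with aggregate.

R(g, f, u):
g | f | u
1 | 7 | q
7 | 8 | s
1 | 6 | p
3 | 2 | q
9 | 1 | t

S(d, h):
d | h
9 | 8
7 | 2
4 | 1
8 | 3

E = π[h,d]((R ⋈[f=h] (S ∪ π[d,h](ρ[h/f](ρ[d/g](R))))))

Per-node cardinality:
  R → 5
  S → 4
  R → 5
  ρ[d/g](R) → 5
  ρ[h/f](ρ[d/g](R)) → 5
  π[d,h](ρ[h/f](ρ[d/g](R))) → 5
  (S ∪ π[d,h](ρ[h/f](ρ[d/g](R)))) → 9
  (R ⋈[f=h] (S ∪ π[d,h](ρ[h/f](ρ[d/g](R))))) → 8
  π[h,d]((R ⋈[f=h] (S ∪ π[d,h](ρ[h/f](ρ[d/g](R)))))) → 8

|E| = 8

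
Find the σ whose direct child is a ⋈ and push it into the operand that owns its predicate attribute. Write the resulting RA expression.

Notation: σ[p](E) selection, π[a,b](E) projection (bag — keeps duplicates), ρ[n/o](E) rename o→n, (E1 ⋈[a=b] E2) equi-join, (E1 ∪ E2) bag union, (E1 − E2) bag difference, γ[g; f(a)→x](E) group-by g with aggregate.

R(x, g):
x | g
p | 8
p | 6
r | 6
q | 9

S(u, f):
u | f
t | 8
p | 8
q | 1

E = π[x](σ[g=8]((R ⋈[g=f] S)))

σ filters on g, owned by the left side.
E' = π[x]((σ[g=8](R) ⋈[g=f] S))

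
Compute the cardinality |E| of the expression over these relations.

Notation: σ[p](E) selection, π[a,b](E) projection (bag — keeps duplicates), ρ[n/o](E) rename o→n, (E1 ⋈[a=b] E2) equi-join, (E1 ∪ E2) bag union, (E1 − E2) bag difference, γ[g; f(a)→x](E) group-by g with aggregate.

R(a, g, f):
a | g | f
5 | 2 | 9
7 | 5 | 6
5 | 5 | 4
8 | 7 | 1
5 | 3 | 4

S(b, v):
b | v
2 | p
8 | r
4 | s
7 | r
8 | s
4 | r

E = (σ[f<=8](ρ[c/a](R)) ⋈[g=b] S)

Row counts bottom-up:
  R → 5
  ρ[c/a](R) → 5
  σ[f<=8](ρ[c/a](R)) → 4
  S → 6
  (σ[f<=8](ρ[c/a](R)) ⋈[g=b] S) → 1

|E| = 1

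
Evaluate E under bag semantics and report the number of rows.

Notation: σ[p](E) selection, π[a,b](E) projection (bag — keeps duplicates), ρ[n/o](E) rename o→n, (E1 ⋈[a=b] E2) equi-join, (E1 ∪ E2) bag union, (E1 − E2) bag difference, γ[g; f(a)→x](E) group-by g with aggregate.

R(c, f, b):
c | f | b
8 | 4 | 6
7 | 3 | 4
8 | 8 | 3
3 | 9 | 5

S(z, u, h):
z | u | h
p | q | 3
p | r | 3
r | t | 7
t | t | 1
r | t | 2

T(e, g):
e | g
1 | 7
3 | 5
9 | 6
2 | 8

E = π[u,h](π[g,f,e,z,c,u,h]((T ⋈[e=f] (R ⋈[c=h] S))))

Stepwise |·|:
  T → 4
  R → 4
  S → 5
  (R ⋈[c=h] S) → 3
  (T ⋈[e=f] (R ⋈[c=h] S)) → 3
  π[g,f,e,z,c,u,h]((T ⋈[e=f] (R ⋈[c=h] S))) → 3
  π[u,h](π[g,f,e,z,c,u,h]((T ⋈[e=f] (R ⋈[c=h] S)))) → 3

|E| = 3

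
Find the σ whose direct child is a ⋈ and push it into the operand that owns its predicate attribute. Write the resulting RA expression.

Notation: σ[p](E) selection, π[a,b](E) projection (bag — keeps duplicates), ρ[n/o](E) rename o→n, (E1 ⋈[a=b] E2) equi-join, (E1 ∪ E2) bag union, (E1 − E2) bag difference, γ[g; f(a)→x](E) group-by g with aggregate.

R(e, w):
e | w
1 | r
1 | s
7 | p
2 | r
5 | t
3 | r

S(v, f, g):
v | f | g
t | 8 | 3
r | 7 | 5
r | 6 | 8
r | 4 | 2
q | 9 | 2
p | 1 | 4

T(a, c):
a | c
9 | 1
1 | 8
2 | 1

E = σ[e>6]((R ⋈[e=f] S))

σ filters on e, owned by the left side.
E' = (σ[e>6](R) ⋈[e=f] S)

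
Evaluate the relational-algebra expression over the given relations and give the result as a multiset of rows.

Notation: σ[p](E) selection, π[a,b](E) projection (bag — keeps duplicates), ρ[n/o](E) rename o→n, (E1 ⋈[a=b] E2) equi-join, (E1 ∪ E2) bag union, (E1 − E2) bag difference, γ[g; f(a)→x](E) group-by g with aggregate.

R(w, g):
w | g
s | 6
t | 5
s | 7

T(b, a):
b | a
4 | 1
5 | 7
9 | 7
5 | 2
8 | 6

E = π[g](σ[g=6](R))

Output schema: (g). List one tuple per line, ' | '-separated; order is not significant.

Per-node cardinality:
  R → 3
  σ[g=6](R) → 1
  π[g](σ[g=6](R)) → 1

== RESULT ==
g
6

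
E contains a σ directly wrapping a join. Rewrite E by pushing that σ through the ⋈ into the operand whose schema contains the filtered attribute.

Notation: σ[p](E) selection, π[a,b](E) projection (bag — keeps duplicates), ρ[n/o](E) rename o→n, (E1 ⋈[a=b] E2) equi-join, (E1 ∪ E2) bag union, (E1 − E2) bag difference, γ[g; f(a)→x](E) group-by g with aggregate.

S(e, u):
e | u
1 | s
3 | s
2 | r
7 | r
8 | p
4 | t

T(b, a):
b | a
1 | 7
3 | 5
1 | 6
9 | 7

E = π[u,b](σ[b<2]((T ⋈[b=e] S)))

σ filters on b, owned by the left side.
E' = π[u,b]((σ[b<2](T) ⋈[b=e] S))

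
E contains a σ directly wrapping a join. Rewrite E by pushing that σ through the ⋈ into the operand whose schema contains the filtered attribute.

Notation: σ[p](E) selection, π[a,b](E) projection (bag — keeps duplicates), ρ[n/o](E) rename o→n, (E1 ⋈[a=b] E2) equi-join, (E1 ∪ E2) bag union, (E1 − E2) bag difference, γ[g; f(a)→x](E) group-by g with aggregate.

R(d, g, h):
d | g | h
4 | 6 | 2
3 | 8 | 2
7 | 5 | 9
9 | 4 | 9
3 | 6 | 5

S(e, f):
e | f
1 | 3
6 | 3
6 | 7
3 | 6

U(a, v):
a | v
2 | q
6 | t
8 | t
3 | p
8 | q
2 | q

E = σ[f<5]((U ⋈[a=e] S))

σ filters on f, owned by the right side.
E' = (U ⋈[a=e] σ[f<5](S))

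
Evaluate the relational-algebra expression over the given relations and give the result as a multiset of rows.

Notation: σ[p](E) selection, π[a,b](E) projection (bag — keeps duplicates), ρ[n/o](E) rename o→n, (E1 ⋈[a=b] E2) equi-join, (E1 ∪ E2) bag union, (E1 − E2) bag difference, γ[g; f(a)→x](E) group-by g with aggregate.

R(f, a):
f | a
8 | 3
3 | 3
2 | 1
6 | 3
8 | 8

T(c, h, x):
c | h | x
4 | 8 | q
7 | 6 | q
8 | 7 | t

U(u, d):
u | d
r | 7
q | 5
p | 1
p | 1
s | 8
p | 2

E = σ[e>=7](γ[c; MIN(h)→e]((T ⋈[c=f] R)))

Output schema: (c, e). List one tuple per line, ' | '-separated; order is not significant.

Row counts bottom-up:
  T → 3
  R → 5
  (T ⋈[c=f] R) → 2
  γ[c; MIN(h)→e]((T ⋈[c=f] R)) → 1
  σ[e>=7](γ[c; MIN(h)→e]((T ⋈[c=f] R))) → 1

== RESULT ==
c | e
8 | 7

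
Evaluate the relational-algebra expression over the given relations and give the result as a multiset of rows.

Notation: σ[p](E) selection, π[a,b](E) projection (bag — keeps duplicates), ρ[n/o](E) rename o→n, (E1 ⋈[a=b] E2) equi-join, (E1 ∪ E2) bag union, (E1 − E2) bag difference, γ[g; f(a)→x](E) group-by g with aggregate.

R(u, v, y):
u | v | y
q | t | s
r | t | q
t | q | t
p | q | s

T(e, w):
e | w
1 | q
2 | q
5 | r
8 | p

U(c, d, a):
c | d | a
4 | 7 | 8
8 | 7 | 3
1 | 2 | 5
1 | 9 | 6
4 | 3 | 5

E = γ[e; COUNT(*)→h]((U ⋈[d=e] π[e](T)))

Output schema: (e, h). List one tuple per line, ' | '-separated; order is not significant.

Row counts bottom-up:
  U → 5
  T → 4
  π[e](T) → 4
  (U ⋈[d=e] π[e](T)) → 1
  γ[e; COUNT(*)→h]((U ⋈[d=e] π[e](T))) → 1

== RESULT ==
e | h
2 | 1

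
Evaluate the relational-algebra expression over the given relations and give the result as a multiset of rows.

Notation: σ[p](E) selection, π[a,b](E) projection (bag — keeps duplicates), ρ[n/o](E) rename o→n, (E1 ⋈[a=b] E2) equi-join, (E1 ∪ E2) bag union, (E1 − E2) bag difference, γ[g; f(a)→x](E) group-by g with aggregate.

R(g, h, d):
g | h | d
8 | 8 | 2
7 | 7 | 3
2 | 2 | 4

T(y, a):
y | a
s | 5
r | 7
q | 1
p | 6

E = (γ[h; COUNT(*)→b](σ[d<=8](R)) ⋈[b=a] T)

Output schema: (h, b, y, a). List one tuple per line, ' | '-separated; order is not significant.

Subexpression sizes:
  R → 3
  σ[d<=8](R) → 3
  γ[h; COUNT(*)→b](σ[d<=8](R)) → 3
  T → 4
  (γ[h; COUNT(*)→b](σ[d<=8](R)) ⋈[b=a] T) → 3

== RESULT ==
h | b | y | a
2 | 1 | q | 1
7 | 1 | q | 1
8 | 1 | q | 1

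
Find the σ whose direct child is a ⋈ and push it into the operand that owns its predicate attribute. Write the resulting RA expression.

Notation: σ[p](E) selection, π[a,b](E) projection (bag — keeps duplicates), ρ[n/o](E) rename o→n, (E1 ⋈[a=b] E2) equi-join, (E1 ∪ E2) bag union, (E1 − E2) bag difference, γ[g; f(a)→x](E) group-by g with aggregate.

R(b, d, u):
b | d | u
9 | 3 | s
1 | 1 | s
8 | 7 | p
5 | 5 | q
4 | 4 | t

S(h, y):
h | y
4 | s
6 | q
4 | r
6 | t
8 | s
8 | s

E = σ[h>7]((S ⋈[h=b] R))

σ filters on h, owned by the left side.
E' = (σ[h>7](S) ⋈[h=b] R)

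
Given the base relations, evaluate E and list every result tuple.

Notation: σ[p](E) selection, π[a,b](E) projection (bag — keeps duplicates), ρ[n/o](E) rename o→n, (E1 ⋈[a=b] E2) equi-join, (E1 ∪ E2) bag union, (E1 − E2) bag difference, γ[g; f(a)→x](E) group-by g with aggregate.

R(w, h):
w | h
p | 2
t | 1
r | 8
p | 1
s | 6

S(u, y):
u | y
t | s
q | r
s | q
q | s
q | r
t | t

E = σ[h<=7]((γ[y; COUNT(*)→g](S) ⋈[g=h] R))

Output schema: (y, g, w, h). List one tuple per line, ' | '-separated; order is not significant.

Stepwise |·|:
  S → 6
  γ[y; COUNT(*)→g](S) → 4
  R → 5
  (γ[y; COUNT(*)→g](S) ⋈[g=h] R) → 6
  σ[h<=7]((γ[y; COUNT(*)→g](S) ⋈[g=h] R)) → 6

== RESULT ==
y | g | w | h
q | 1 | p | 1
q | 1 | t | 1
r | 2 | p | 2
s | 2 | p | 2
t | 1 | p | 1
t | 1 | t | 1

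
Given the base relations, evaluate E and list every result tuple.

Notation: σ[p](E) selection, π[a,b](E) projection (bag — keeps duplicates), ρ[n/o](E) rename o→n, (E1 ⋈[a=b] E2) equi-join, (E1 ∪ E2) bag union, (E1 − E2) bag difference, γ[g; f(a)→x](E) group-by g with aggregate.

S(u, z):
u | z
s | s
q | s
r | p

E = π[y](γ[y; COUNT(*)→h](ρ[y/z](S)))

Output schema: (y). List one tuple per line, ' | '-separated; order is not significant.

Stepwise |·|:
  S → 3
  ρ[y/z](S) → 3
  γ[y; COUNT(*)→h](ρ[y/z](S)) → 2
  π[y](γ[y; COUNT(*)→h](ρ[y/z](S))) → 2

== RESULT ==
y
p
s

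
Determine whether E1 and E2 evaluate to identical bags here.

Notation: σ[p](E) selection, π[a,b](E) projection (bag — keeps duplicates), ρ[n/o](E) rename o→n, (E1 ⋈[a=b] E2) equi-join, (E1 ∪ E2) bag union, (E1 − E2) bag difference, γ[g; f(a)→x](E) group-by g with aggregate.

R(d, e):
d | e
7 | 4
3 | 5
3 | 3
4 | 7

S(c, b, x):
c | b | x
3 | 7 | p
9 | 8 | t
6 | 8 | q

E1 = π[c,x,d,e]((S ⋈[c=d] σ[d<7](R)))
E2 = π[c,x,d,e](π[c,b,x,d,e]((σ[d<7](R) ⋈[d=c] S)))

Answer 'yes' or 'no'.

E1 subexpression sizes:
  S → 3
  R → 4
  σ[d<7](R) → 3
  (S ⋈[c=d] σ[d<7](R)) → 2
  π[c,x,d,e]((S ⋈[c=d] σ[d<7](R))) → 2
E2 subexpression sizes:
  R → 4
  σ[d<7](R) → 3
  S → 3
  (σ[d<7](R) ⋈[d=c] S) → 2
  π[c,b,x,d,e]((σ[d<7](R) ⋈[d=c] S)) → 2
  π[c,x,d,e](π[c,b,x,d,e]((σ[d<7](R) ⋈[d=c] S))) → 2

E1 and E2 produce the same multiset:
c | x | d | e
3 | p | 3 | 3
3 | p | 3 | 5

yes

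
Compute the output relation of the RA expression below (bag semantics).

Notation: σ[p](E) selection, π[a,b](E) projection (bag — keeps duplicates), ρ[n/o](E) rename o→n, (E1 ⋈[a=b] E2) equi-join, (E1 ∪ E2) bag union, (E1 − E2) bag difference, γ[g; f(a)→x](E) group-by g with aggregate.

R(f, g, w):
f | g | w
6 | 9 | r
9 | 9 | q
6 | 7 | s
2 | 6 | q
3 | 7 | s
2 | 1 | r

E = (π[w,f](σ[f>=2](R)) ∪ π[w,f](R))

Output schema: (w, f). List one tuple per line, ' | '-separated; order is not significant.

Stepwise |·|:
  R → 6
  σ[f>=2](R) → 6
  π[w,f](σ[f>=2](R)) → 6
  R → 6
  π[w,f](R) → 6
  (π[w,f](σ[f>=2](R)) ∪ π[w,f](R)) → 12

== RESULT ==
w | f
q | 2
q | 2
q | 9
q | 9
r | 2
r | 2
r | 6
r | 6
s | 3
s | 3
s | 6
s | 6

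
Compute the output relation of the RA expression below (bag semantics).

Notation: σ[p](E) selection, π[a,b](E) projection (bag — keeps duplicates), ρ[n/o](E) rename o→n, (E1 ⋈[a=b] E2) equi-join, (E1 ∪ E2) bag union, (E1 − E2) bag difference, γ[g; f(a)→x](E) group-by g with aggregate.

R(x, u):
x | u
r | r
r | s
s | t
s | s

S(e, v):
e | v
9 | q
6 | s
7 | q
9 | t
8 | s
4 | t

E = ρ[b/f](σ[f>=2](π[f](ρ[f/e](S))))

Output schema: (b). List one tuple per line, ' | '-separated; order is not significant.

Subexpression sizes:
  S → 6
  ρ[f/e](S) → 6
  π[f](ρ[f/e](S)) → 6
  σ[f>=2](π[f](ρ[f/e](S))) → 6
  ρ[b/f](σ[f>=2](π[f](ρ[f/e](S)))) → 6

== RESULT ==
b
4
6
7
8
9
9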